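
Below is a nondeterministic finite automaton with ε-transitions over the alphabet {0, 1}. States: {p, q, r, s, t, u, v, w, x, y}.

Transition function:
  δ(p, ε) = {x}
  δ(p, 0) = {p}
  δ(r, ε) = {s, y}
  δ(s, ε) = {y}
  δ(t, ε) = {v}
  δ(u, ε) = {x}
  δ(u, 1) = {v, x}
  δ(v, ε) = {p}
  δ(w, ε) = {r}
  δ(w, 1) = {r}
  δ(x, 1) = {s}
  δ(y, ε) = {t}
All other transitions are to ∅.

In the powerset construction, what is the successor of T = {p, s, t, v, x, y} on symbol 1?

{p, s, t, v, x, y}

x on 1 → {s}.
No 1-transition from p, s, t, v, y.
Union after reading 1: {s}.
Now take the ε-closure:
From s via ε: add y.
From y via ε: add t.
From t via ε: add v.
From v via ε: add p.
From p via ε: add x.
No new states can be added; the closed set is {p, s, t, v, x, y}.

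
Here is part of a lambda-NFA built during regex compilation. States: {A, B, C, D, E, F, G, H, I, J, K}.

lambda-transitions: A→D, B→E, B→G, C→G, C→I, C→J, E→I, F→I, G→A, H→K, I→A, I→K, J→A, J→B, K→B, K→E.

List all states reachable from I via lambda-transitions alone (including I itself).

{A, B, D, E, G, I, K}

Start with {I}.
From I via lambda: add A, K.
From A via lambda: add D.
From K via lambda: add B, E.
From B via lambda: add G.
No new states can be added; the closed set is {A, B, D, E, G, I, K}.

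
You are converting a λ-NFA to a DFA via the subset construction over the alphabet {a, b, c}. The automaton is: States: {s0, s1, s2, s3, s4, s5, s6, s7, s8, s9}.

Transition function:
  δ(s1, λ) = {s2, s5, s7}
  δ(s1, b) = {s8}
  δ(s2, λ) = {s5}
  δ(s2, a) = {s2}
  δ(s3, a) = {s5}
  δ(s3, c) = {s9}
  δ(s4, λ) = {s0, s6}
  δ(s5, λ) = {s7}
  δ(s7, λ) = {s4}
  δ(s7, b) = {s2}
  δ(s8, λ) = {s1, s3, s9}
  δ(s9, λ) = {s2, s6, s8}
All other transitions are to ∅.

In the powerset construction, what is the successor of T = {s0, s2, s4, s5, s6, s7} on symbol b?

{s0, s2, s4, s5, s6, s7}

s7 on b → {s2}.
No b-transition from s0, s2, s4, s5, s6.
Union after reading b: {s2}.
Now take the λ-closure:
From s2 via λ: add s5.
From s5 via λ: add s7.
From s7 via λ: add s4.
From s4 via λ: add s0, s6.
No new states can be added; the closed set is {s0, s2, s4, s5, s6, s7}.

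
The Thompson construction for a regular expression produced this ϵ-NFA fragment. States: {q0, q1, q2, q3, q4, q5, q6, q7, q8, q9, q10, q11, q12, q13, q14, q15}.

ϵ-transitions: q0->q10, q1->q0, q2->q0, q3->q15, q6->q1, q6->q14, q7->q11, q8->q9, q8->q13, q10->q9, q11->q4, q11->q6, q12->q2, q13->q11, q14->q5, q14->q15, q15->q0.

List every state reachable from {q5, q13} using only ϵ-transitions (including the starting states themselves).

{q0, q1, q4, q5, q6, q9, q10, q11, q13, q14, q15}

Start with {q5, q13}.
From q13 via ϵ: add q11.
From q11 via ϵ: add q4, q6.
From q6 via ϵ: add q1, q14.
From q1 via ϵ: add q0.
From q14 via ϵ: add q15.
From q0 via ϵ: add q10.
From q10 via ϵ: add q9.
No new states can be added; the closed set is {q0, q1, q4, q5, q6, q9, q10, q11, q13, q14, q15}.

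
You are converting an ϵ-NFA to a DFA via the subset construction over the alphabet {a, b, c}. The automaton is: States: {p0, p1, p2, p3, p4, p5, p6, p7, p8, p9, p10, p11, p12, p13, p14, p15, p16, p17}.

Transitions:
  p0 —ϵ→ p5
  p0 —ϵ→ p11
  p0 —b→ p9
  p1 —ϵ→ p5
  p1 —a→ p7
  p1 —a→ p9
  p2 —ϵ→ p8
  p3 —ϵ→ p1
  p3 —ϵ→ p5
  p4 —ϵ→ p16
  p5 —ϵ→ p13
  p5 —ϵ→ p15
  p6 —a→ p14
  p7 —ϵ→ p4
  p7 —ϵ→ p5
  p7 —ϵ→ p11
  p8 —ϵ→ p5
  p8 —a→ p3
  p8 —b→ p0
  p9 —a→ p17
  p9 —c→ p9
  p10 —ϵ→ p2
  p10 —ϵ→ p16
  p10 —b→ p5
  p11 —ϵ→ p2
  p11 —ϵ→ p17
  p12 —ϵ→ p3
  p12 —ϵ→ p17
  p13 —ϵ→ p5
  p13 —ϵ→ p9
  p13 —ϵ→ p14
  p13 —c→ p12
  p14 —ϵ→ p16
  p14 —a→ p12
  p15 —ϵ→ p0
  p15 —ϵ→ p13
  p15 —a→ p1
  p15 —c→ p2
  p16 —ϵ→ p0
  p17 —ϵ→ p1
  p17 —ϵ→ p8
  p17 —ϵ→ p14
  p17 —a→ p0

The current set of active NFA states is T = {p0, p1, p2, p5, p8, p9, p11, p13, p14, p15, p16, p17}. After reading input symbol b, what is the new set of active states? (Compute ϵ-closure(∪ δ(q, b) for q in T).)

{p0, p1, p2, p5, p8, p9, p11, p13, p14, p15, p16, p17}

p0 on b → {p9}.
p8 on b → {p0}.
No b-transition from p1, p2, p5, p9, p11, p13, p14, p15, p16, p17.
Union after reading b: {p0, p9}.
Now take the ϵ-closure:
From p0 via ϵ: add p5, p11.
From p5 via ϵ: add p13, p15.
From p11 via ϵ: add p2, p17.
From p2 via ϵ: add p8.
From p13 via ϵ: add p14.
From p17 via ϵ: add p1.
From p14 via ϵ: add p16.
No new states can be added; the closed set is {p0, p1, p2, p5, p8, p9, p11, p13, p14, p15, p16, p17}.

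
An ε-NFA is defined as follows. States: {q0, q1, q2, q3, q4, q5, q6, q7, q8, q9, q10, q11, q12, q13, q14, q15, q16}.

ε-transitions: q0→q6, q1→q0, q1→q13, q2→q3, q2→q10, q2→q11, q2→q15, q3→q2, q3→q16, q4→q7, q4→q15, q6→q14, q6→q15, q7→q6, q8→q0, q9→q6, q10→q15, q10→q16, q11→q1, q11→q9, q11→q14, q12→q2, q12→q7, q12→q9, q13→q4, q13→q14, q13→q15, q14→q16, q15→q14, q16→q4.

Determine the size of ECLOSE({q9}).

7

Start with {q9}.
From q9 via ε: add q6.
From q6 via ε: add q14, q15.
From q14 via ε: add q16.
From q16 via ε: add q4.
From q4 via ε: add q7.
ε-closure = {q4, q6, q7, q9, q14, q15, q16}, which has 7 states.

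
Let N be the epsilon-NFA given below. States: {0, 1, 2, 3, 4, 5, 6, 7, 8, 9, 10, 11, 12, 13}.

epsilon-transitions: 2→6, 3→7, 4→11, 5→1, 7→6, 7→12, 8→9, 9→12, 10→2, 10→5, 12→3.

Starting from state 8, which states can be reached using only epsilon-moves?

Start with {8}.
From 8 via epsilon: add 9.
From 9 via epsilon: add 12.
From 12 via epsilon: add 3.
From 3 via epsilon: add 7.
From 7 via epsilon: add 6.
No new states can be added; the closed set is {3, 6, 7, 8, 9, 12}.

{3, 6, 7, 8, 9, 12}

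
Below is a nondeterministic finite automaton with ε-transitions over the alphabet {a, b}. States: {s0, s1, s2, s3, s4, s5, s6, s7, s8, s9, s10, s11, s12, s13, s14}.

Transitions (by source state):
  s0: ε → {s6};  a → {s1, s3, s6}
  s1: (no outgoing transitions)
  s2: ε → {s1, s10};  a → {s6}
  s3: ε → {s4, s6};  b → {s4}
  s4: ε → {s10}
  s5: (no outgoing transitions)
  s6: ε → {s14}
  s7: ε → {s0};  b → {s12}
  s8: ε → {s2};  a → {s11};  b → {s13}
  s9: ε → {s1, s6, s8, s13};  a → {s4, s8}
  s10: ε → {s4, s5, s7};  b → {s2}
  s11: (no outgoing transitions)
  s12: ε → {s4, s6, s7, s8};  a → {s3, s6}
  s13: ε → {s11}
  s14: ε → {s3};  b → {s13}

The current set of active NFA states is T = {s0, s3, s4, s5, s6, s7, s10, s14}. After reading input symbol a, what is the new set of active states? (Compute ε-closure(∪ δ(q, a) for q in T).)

{s0, s1, s3, s4, s5, s6, s7, s10, s14}

s0 on a → {s1, s3, s6}.
No a-transition from s3, s4, s5, s6, s7, s10, s14.
Union after reading a: {s1, s3, s6}.
Now take the ε-closure:
From s3 via ε: add s4.
From s6 via ε: add s14.
From s4 via ε: add s10.
From s10 via ε: add s5, s7.
From s7 via ε: add s0.
No new states can be added; the closed set is {s0, s1, s3, s4, s5, s6, s7, s10, s14}.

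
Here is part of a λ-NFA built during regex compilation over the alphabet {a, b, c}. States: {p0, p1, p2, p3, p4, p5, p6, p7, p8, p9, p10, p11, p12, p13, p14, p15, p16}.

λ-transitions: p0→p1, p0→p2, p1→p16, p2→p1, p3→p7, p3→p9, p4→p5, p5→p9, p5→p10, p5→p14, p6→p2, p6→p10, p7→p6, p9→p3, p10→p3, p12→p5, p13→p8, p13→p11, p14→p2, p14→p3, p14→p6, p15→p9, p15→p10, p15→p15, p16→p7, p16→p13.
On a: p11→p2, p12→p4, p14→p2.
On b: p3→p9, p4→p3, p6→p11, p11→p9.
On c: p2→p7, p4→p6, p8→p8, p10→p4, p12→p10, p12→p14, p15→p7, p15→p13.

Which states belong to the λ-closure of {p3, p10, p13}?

{p1, p2, p3, p6, p7, p8, p9, p10, p11, p13, p16}

Start with {p3, p10, p13}.
From p3 via λ: add p7, p9.
From p13 via λ: add p8, p11.
From p7 via λ: add p6.
From p6 via λ: add p2.
From p2 via λ: add p1.
From p1 via λ: add p16.
No new states can be added; the closed set is {p1, p2, p3, p6, p7, p8, p9, p10, p11, p13, p16}.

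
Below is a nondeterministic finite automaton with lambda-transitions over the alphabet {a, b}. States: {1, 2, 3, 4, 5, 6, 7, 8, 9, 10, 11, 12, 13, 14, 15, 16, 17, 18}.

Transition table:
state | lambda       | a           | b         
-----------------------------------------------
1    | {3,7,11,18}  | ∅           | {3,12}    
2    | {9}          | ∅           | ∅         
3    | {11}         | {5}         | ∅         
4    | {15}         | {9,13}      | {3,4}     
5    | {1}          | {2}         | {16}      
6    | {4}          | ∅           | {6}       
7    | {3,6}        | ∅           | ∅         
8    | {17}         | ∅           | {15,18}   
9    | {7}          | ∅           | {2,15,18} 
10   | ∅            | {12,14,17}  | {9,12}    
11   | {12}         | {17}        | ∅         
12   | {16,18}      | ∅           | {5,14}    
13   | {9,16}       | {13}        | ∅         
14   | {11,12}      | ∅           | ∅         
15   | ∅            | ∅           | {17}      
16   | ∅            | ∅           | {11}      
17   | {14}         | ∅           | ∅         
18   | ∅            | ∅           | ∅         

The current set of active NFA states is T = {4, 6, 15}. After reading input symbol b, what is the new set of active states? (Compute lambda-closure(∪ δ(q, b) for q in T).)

{3, 4, 6, 11, 12, 14, 15, 16, 17, 18}

4 on b → {3, 4}.
6 on b → {6}.
15 on b → {17}.
Union after reading b: {3, 4, 6, 17}.
Now take the lambda-closure:
From 3 via lambda: add 11.
From 4 via lambda: add 15.
From 17 via lambda: add 14.
From 11 via lambda: add 12.
From 12 via lambda: add 16, 18.
No new states can be added; the closed set is {3, 4, 6, 11, 12, 14, 15, 16, 17, 18}.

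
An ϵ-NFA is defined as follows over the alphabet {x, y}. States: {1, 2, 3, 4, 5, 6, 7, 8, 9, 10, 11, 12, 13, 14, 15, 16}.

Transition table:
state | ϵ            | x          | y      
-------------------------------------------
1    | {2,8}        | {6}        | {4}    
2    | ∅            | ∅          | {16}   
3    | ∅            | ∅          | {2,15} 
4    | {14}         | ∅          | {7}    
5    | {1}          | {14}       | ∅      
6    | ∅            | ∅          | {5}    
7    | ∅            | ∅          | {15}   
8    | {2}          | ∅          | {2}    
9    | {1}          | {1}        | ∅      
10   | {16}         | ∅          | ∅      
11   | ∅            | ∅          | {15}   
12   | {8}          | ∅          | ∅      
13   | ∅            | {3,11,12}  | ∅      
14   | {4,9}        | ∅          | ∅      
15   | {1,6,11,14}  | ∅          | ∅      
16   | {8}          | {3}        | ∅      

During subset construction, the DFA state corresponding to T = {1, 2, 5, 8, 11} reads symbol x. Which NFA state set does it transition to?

1 on x → {6}.
5 on x → {14}.
No x-transition from 2, 8, 11.
Union after reading x: {6, 14}.
Now take the ϵ-closure:
From 14 via ϵ: add 4, 9.
From 9 via ϵ: add 1.
From 1 via ϵ: add 2, 8.
No new states can be added; the closed set is {1, 2, 4, 6, 8, 9, 14}.

{1, 2, 4, 6, 8, 9, 14}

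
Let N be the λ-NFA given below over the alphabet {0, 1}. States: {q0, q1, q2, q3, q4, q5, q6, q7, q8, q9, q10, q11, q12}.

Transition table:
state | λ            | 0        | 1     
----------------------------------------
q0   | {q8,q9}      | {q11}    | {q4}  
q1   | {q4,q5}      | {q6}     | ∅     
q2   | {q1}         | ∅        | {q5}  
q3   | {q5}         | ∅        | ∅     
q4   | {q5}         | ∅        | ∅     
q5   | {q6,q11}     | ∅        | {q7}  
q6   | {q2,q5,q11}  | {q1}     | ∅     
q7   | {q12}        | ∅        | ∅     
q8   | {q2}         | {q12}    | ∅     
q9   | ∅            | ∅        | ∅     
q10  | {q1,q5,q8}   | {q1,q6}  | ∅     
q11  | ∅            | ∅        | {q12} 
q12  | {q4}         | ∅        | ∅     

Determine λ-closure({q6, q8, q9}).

{q1, q2, q4, q5, q6, q8, q9, q11}

Start with {q6, q8, q9}.
From q6 via λ: add q2, q5, q11.
From q2 via λ: add q1.
From q1 via λ: add q4.
No new states can be added; the closed set is {q1, q2, q4, q5, q6, q8, q9, q11}.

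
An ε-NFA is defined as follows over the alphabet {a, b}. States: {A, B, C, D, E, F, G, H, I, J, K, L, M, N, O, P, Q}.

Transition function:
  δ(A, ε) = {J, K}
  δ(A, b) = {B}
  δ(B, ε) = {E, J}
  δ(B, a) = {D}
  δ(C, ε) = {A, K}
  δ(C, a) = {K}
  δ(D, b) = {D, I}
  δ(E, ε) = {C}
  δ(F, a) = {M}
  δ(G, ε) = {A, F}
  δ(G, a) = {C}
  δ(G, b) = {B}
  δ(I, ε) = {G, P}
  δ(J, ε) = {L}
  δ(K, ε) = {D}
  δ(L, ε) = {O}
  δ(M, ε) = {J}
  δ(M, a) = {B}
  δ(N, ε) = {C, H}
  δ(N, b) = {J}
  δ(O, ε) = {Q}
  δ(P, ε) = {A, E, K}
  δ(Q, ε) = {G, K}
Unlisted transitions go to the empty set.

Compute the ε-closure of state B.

Start with {B}.
From B via ε: add E, J.
From E via ε: add C.
From J via ε: add L.
From C via ε: add A, K.
From L via ε: add O.
From K via ε: add D.
From O via ε: add Q.
From Q via ε: add G.
From G via ε: add F.
No new states can be added; the closed set is {A, B, C, D, E, F, G, J, K, L, O, Q}.

{A, B, C, D, E, F, G, J, K, L, O, Q}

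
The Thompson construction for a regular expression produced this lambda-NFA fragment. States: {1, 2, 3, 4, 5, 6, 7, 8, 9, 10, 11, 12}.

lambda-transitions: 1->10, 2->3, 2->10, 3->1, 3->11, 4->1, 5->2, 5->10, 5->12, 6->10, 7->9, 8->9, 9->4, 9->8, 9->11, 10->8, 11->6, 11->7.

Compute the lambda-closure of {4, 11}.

{1, 4, 6, 7, 8, 9, 10, 11}

Start with {4, 11}.
From 4 via lambda: add 1.
From 11 via lambda: add 6, 7.
From 1 via lambda: add 10.
From 7 via lambda: add 9.
From 9 via lambda: add 8.
No new states can be added; the closed set is {1, 4, 6, 7, 8, 9, 10, 11}.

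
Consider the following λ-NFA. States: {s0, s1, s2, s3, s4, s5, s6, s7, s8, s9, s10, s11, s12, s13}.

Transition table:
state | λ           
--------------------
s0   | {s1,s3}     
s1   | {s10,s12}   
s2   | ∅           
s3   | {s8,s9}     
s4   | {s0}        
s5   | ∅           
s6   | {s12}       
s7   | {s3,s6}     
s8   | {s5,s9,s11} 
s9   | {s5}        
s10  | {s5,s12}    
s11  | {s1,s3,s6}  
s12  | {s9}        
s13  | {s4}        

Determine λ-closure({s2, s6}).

{s2, s5, s6, s9, s12}

Start with {s2, s6}.
From s6 via λ: add s12.
From s12 via λ: add s9.
From s9 via λ: add s5.
No new states can be added; the closed set is {s2, s5, s6, s9, s12}.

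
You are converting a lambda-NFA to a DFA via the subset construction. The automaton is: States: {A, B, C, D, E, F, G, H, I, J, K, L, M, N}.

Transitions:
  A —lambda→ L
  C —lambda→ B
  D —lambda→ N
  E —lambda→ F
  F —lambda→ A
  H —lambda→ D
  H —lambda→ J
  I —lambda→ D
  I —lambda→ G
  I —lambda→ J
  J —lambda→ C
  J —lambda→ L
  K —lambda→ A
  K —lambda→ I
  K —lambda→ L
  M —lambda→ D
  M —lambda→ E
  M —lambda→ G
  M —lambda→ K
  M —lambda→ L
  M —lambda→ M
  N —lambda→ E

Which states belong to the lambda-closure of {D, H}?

Start with {D, H}.
From D via lambda: add N.
From H via lambda: add J.
From J via lambda: add C, L.
From N via lambda: add E.
From C via lambda: add B.
From E via lambda: add F.
From F via lambda: add A.
No new states can be added; the closed set is {A, B, C, D, E, F, H, J, L, N}.

{A, B, C, D, E, F, H, J, L, N}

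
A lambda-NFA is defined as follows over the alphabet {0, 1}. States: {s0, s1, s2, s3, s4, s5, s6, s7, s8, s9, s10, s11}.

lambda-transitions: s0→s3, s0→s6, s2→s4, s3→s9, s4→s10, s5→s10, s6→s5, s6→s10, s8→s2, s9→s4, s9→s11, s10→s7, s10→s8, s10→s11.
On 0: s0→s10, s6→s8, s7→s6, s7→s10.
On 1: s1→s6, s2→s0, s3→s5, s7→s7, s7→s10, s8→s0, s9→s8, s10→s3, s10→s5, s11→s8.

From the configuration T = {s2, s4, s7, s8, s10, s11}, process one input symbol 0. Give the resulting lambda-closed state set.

s7 on 0 → {s6, s10}.
No 0-transition from s2, s4, s8, s10, s11.
Union after reading 0: {s6, s10}.
Now take the lambda-closure:
From s6 via lambda: add s5.
From s10 via lambda: add s7, s8, s11.
From s8 via lambda: add s2.
From s2 via lambda: add s4.
No new states can be added; the closed set is {s2, s4, s5, s6, s7, s8, s10, s11}.

{s2, s4, s5, s6, s7, s8, s10, s11}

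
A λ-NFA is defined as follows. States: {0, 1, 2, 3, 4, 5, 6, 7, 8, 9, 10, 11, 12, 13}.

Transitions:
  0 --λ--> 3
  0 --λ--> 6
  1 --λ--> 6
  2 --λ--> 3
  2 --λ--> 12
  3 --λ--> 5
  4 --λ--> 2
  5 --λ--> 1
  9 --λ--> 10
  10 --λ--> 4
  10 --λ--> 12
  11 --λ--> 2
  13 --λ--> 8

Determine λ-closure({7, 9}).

Start with {7, 9}.
From 9 via λ: add 10.
From 10 via λ: add 4, 12.
From 4 via λ: add 2.
From 2 via λ: add 3.
From 3 via λ: add 5.
From 5 via λ: add 1.
From 1 via λ: add 6.
No new states can be added; the closed set is {1, 2, 3, 4, 5, 6, 7, 9, 10, 12}.

{1, 2, 3, 4, 5, 6, 7, 9, 10, 12}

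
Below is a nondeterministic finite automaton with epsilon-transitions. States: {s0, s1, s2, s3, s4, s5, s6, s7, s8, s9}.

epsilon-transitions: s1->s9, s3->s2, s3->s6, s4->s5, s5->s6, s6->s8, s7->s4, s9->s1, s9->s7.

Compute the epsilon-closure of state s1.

Start with {s1}.
From s1 via epsilon: add s9.
From s9 via epsilon: add s7.
From s7 via epsilon: add s4.
From s4 via epsilon: add s5.
From s5 via epsilon: add s6.
From s6 via epsilon: add s8.
No new states can be added; the closed set is {s1, s4, s5, s6, s7, s8, s9}.

{s1, s4, s5, s6, s7, s8, s9}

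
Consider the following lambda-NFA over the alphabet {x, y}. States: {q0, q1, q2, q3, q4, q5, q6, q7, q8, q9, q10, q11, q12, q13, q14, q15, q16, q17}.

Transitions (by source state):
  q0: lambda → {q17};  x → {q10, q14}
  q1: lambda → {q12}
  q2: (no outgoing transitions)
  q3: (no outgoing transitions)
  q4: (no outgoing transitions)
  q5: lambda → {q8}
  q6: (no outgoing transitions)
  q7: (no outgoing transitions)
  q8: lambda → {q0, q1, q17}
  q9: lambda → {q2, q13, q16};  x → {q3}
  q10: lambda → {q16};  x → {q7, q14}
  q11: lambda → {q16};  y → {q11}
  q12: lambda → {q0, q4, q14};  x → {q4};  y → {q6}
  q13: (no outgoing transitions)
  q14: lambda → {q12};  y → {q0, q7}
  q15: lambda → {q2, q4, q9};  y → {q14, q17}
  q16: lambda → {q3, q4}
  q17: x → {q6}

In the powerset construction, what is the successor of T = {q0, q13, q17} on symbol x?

{q0, q3, q4, q6, q10, q12, q14, q16, q17}

q0 on x → {q10, q14}.
q17 on x → {q6}.
No x-transition from q13.
Union after reading x: {q6, q10, q14}.
Now take the lambda-closure:
From q10 via lambda: add q16.
From q14 via lambda: add q12.
From q12 via lambda: add q0, q4.
From q16 via lambda: add q3.
From q0 via lambda: add q17.
No new states can be added; the closed set is {q0, q3, q4, q6, q10, q12, q14, q16, q17}.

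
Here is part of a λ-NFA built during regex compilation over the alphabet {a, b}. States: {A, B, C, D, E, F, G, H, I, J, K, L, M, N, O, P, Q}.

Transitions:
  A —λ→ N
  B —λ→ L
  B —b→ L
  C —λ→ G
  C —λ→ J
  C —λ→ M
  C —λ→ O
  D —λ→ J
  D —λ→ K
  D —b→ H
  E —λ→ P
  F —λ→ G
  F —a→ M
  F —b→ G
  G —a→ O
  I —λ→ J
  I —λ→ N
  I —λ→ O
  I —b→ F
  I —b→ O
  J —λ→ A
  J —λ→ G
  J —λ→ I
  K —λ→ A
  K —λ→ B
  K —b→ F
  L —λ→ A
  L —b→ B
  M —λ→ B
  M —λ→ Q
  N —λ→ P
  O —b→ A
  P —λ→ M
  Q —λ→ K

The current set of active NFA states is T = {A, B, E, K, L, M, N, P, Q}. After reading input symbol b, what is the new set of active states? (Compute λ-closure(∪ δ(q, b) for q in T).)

{A, B, F, G, K, L, M, N, P, Q}

B on b → {L}.
K on b → {F}.
L on b → {B}.
No b-transition from A, E, M, N, P, Q.
Union after reading b: {B, F, L}.
Now take the λ-closure:
From F via λ: add G.
From L via λ: add A.
From A via λ: add N.
From N via λ: add P.
From P via λ: add M.
From M via λ: add Q.
From Q via λ: add K.
No new states can be added; the closed set is {A, B, F, G, K, L, M, N, P, Q}.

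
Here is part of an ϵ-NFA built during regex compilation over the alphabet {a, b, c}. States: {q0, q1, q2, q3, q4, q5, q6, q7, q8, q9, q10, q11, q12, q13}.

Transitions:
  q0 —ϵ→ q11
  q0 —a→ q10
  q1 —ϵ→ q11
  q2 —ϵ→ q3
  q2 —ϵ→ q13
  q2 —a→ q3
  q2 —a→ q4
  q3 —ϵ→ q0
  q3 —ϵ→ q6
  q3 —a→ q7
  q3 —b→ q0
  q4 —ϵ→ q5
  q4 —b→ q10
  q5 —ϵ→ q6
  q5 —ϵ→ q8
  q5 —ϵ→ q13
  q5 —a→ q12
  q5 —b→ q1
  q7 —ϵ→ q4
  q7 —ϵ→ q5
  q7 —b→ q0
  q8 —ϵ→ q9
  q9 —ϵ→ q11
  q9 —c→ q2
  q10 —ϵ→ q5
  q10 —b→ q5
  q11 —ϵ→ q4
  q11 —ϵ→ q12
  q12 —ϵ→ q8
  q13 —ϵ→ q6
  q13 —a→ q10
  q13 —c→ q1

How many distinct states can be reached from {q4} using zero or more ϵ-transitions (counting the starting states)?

8

Start with {q4}.
From q4 via ϵ: add q5.
From q5 via ϵ: add q6, q8, q13.
From q8 via ϵ: add q9.
From q9 via ϵ: add q11.
From q11 via ϵ: add q12.
ϵ-closure = {q4, q5, q6, q8, q9, q11, q12, q13}, which has 8 states.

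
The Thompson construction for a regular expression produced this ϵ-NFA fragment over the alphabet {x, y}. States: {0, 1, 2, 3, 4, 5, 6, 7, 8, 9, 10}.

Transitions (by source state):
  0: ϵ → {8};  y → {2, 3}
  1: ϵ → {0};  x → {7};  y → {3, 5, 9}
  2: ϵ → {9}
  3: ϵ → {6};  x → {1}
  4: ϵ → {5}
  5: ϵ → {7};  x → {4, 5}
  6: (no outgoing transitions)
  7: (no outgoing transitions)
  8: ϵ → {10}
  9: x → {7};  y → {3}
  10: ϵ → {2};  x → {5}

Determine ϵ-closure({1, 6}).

Start with {1, 6}.
From 1 via ϵ: add 0.
From 0 via ϵ: add 8.
From 8 via ϵ: add 10.
From 10 via ϵ: add 2.
From 2 via ϵ: add 9.
No new states can be added; the closed set is {0, 1, 2, 6, 8, 9, 10}.

{0, 1, 2, 6, 8, 9, 10}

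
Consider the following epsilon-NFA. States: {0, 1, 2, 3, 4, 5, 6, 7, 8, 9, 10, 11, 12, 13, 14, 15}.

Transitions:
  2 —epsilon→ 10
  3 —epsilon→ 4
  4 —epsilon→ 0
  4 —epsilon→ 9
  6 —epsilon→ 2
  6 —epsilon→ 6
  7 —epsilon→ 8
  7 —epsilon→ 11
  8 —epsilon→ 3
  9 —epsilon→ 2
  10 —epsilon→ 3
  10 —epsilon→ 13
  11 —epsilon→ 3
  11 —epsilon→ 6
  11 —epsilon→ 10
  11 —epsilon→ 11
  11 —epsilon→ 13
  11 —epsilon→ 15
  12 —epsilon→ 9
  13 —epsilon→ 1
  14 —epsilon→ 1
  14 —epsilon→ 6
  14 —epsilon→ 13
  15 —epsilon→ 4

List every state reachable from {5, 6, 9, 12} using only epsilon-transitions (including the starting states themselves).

{0, 1, 2, 3, 4, 5, 6, 9, 10, 12, 13}

Start with {5, 6, 9, 12}.
From 6 via epsilon: add 2.
From 2 via epsilon: add 10.
From 10 via epsilon: add 3, 13.
From 3 via epsilon: add 4.
From 13 via epsilon: add 1.
From 4 via epsilon: add 0.
No new states can be added; the closed set is {0, 1, 2, 3, 4, 5, 6, 9, 10, 12, 13}.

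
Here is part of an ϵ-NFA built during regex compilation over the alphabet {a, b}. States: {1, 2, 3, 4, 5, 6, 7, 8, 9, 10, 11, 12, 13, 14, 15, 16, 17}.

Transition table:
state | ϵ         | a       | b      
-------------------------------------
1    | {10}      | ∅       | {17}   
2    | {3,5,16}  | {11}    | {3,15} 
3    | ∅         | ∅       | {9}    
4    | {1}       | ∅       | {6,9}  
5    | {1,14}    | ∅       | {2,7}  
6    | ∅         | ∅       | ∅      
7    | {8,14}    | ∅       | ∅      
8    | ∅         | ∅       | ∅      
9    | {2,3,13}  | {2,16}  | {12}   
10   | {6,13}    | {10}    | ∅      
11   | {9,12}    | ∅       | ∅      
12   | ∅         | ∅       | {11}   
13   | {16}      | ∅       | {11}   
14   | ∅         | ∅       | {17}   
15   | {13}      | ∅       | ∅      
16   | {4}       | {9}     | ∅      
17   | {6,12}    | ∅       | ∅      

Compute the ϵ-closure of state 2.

{1, 2, 3, 4, 5, 6, 10, 13, 14, 16}

Start with {2}.
From 2 via ϵ: add 3, 5, 16.
From 5 via ϵ: add 1, 14.
From 16 via ϵ: add 4.
From 1 via ϵ: add 10.
From 10 via ϵ: add 6, 13.
No new states can be added; the closed set is {1, 2, 3, 4, 5, 6, 10, 13, 14, 16}.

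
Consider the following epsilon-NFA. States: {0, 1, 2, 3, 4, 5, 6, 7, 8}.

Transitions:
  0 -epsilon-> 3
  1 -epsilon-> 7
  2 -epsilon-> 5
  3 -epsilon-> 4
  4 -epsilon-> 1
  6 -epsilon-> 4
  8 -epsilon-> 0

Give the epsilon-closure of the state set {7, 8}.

Start with {7, 8}.
From 8 via epsilon: add 0.
From 0 via epsilon: add 3.
From 3 via epsilon: add 4.
From 4 via epsilon: add 1.
No new states can be added; the closed set is {0, 1, 3, 4, 7, 8}.

{0, 1, 3, 4, 7, 8}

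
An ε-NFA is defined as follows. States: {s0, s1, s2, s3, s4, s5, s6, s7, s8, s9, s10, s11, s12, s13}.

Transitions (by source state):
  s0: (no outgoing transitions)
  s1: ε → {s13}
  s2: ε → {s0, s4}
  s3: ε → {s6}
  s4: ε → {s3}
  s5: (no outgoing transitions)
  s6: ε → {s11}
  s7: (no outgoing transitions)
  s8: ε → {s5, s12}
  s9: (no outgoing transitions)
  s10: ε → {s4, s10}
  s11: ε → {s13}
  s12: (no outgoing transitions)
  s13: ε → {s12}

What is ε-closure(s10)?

Start with {s10}.
From s10 via ε: add s4.
From s4 via ε: add s3.
From s3 via ε: add s6.
From s6 via ε: add s11.
From s11 via ε: add s13.
From s13 via ε: add s12.
No new states can be added; the closed set is {s3, s4, s6, s10, s11, s12, s13}.

{s3, s4, s6, s10, s11, s12, s13}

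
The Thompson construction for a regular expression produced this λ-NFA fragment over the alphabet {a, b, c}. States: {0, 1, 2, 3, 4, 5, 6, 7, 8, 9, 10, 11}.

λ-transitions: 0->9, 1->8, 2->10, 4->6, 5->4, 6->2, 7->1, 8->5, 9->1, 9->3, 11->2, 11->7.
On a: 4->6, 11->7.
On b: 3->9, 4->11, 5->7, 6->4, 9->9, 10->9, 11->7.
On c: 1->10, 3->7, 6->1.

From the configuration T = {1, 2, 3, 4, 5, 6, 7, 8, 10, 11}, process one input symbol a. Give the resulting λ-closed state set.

4 on a → {6}.
11 on a → {7}.
No a-transition from 1, 2, 3, 5, 6, 7, 8, 10.
Union after reading a: {6, 7}.
Now take the λ-closure:
From 6 via λ: add 2.
From 7 via λ: add 1.
From 1 via λ: add 8.
From 2 via λ: add 10.
From 8 via λ: add 5.
From 5 via λ: add 4.
No new states can be added; the closed set is {1, 2, 4, 5, 6, 7, 8, 10}.

{1, 2, 4, 5, 6, 7, 8, 10}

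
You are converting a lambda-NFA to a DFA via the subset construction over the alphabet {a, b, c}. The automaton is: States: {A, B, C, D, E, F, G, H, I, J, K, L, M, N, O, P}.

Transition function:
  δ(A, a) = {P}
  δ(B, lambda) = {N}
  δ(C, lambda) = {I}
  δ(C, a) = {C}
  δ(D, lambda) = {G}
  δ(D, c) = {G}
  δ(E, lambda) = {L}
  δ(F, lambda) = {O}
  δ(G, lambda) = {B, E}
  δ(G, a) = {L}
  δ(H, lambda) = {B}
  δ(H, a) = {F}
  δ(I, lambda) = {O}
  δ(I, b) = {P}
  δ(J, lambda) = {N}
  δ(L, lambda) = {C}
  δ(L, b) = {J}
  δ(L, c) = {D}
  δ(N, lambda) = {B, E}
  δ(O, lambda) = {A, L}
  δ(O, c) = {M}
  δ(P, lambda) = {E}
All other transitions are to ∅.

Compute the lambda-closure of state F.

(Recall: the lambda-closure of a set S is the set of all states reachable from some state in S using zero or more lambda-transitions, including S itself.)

Start with {F}.
From F via lambda: add O.
From O via lambda: add A, L.
From L via lambda: add C.
From C via lambda: add I.
No new states can be added; the closed set is {A, C, F, I, L, O}.

{A, C, F, I, L, O}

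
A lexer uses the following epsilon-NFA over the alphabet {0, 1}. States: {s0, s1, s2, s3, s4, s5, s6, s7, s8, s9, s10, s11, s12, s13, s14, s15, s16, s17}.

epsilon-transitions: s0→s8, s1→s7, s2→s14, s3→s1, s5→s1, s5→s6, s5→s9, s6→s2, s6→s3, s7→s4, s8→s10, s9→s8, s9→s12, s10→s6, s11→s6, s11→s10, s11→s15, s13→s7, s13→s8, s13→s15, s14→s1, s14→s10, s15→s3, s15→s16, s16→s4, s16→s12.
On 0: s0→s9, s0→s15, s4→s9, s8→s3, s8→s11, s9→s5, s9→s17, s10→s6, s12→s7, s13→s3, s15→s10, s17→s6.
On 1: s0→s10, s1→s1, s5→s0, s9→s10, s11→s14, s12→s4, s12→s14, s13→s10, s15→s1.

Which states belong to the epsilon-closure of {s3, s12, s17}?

{s1, s3, s4, s7, s12, s17}

Start with {s3, s12, s17}.
From s3 via epsilon: add s1.
From s1 via epsilon: add s7.
From s7 via epsilon: add s4.
No new states can be added; the closed set is {s1, s3, s4, s7, s12, s17}.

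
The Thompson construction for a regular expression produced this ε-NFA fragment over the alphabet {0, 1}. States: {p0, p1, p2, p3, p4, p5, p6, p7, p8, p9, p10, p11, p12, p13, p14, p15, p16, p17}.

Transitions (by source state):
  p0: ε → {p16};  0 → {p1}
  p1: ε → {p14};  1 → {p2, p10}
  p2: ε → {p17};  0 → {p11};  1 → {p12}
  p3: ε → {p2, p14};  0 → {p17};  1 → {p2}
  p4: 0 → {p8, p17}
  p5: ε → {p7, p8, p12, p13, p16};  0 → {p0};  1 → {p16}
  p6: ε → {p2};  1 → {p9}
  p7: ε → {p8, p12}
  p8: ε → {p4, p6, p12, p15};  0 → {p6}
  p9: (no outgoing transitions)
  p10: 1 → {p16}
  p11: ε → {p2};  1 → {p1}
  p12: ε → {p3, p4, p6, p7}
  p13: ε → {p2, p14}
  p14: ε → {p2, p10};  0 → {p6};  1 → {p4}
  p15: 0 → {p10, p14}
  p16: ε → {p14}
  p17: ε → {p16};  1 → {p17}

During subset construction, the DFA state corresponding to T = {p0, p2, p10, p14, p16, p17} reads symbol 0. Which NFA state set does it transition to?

p0 on 0 → {p1}.
p2 on 0 → {p11}.
p14 on 0 → {p6}.
No 0-transition from p10, p16, p17.
Union after reading 0: {p1, p6, p11}.
Now take the ε-closure:
From p1 via ε: add p14.
From p6 via ε: add p2.
From p2 via ε: add p17.
From p14 via ε: add p10.
From p17 via ε: add p16.
No new states can be added; the closed set is {p1, p2, p6, p10, p11, p14, p16, p17}.

{p1, p2, p6, p10, p11, p14, p16, p17}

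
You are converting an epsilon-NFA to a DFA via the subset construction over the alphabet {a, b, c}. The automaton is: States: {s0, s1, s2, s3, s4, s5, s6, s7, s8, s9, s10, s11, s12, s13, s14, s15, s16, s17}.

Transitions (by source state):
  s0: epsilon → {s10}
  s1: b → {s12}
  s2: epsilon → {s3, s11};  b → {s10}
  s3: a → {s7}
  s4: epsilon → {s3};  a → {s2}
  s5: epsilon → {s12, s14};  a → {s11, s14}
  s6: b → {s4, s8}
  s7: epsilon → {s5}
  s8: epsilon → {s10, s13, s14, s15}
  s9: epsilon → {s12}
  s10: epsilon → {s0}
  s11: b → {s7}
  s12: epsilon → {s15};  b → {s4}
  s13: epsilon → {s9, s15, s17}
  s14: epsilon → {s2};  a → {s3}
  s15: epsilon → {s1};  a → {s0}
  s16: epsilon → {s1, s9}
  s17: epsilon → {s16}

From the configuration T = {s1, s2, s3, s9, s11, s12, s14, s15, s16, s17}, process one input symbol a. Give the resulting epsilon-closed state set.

s3 on a → {s7}.
s14 on a → {s3}.
s15 on a → {s0}.
No a-transition from s1, s2, s9, s11, s12, s16, s17.
Union after reading a: {s0, s3, s7}.
Now take the epsilon-closure:
From s0 via epsilon: add s10.
From s7 via epsilon: add s5.
From s5 via epsilon: add s12, s14.
From s12 via epsilon: add s15.
From s14 via epsilon: add s2.
From s2 via epsilon: add s11.
From s15 via epsilon: add s1.
No new states can be added; the closed set is {s0, s1, s2, s3, s5, s7, s10, s11, s12, s14, s15}.

{s0, s1, s2, s3, s5, s7, s10, s11, s12, s14, s15}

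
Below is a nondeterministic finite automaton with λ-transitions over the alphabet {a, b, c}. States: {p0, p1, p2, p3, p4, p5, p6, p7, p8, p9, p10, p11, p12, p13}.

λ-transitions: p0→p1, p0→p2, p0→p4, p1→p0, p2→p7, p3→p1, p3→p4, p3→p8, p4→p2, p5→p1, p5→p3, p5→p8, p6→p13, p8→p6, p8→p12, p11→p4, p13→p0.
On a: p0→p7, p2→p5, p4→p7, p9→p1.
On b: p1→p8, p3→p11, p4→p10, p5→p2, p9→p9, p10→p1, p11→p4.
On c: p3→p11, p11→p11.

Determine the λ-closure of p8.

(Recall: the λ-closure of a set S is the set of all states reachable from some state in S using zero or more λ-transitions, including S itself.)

{p0, p1, p2, p4, p6, p7, p8, p12, p13}

Start with {p8}.
From p8 via λ: add p6, p12.
From p6 via λ: add p13.
From p13 via λ: add p0.
From p0 via λ: add p1, p2, p4.
From p2 via λ: add p7.
No new states can be added; the closed set is {p0, p1, p2, p4, p6, p7, p8, p12, p13}.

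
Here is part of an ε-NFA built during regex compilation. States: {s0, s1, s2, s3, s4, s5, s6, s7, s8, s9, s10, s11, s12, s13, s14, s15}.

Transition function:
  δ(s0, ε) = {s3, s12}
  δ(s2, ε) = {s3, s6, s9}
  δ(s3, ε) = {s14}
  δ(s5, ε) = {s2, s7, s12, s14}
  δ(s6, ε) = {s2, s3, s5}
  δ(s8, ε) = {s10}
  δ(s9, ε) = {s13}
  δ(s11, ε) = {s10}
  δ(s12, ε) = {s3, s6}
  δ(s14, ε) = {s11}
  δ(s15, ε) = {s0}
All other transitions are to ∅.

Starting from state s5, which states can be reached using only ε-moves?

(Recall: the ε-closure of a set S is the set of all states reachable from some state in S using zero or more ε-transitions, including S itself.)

Start with {s5}.
From s5 via ε: add s2, s7, s12, s14.
From s2 via ε: add s3, s6, s9.
From s14 via ε: add s11.
From s9 via ε: add s13.
From s11 via ε: add s10.
No new states can be added; the closed set is {s2, s3, s5, s6, s7, s9, s10, s11, s12, s13, s14}.

{s2, s3, s5, s6, s7, s9, s10, s11, s12, s13, s14}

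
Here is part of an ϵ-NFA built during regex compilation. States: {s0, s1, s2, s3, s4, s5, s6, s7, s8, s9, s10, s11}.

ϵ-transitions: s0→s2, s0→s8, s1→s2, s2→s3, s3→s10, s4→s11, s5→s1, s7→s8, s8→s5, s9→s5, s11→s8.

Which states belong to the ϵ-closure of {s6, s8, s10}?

Start with {s6, s8, s10}.
From s8 via ϵ: add s5.
From s5 via ϵ: add s1.
From s1 via ϵ: add s2.
From s2 via ϵ: add s3.
No new states can be added; the closed set is {s1, s2, s3, s5, s6, s8, s10}.

{s1, s2, s3, s5, s6, s8, s10}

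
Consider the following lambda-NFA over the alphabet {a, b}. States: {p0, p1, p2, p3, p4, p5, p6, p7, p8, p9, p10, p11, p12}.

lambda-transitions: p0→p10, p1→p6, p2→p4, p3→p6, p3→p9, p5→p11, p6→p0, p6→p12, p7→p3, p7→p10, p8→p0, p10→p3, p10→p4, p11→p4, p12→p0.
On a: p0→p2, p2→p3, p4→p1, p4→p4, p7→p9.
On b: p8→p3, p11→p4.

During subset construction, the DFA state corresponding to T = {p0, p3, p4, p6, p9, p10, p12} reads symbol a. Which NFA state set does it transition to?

p0 on a → {p2}.
p4 on a → {p1, p4}.
No a-transition from p3, p6, p9, p10, p12.
Union after reading a: {p1, p2, p4}.
Now take the lambda-closure:
From p1 via lambda: add p6.
From p6 via lambda: add p0, p12.
From p0 via lambda: add p10.
From p10 via lambda: add p3.
From p3 via lambda: add p9.
No new states can be added; the closed set is {p0, p1, p2, p3, p4, p6, p9, p10, p12}.

{p0, p1, p2, p3, p4, p6, p9, p10, p12}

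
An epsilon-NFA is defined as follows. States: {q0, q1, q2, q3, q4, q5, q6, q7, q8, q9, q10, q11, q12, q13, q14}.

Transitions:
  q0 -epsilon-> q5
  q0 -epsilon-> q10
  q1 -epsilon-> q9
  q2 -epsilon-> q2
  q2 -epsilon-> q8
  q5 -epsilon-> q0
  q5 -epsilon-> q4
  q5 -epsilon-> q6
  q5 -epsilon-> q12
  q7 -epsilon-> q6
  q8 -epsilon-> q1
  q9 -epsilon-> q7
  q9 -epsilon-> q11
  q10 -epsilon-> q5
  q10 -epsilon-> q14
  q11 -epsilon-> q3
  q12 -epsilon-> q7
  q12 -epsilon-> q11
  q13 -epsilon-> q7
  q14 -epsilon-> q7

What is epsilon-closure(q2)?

Start with {q2}.
From q2 via epsilon: add q8.
From q8 via epsilon: add q1.
From q1 via epsilon: add q9.
From q9 via epsilon: add q7, q11.
From q7 via epsilon: add q6.
From q11 via epsilon: add q3.
No new states can be added; the closed set is {q1, q2, q3, q6, q7, q8, q9, q11}.

{q1, q2, q3, q6, q7, q8, q9, q11}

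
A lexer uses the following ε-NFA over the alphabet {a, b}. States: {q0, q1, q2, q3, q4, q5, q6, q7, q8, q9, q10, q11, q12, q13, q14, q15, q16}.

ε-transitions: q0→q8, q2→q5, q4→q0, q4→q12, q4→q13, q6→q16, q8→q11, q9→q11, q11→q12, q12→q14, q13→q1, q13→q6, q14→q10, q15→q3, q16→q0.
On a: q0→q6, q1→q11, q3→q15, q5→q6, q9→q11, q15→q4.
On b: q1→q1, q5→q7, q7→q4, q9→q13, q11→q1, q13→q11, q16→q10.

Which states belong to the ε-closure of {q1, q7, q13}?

{q0, q1, q6, q7, q8, q10, q11, q12, q13, q14, q16}

Start with {q1, q7, q13}.
From q13 via ε: add q6.
From q6 via ε: add q16.
From q16 via ε: add q0.
From q0 via ε: add q8.
From q8 via ε: add q11.
From q11 via ε: add q12.
From q12 via ε: add q14.
From q14 via ε: add q10.
No new states can be added; the closed set is {q0, q1, q6, q7, q8, q10, q11, q12, q13, q14, q16}.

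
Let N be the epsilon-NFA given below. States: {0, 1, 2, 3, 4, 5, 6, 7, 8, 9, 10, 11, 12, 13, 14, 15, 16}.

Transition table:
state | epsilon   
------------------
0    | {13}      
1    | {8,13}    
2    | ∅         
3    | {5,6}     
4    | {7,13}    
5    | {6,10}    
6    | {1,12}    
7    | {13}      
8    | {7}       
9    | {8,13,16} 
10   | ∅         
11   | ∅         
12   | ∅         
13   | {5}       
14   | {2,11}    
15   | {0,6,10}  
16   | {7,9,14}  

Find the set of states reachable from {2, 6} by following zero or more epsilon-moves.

Start with {2, 6}.
From 6 via epsilon: add 1, 12.
From 1 via epsilon: add 8, 13.
From 8 via epsilon: add 7.
From 13 via epsilon: add 5.
From 5 via epsilon: add 10.
No new states can be added; the closed set is {1, 2, 5, 6, 7, 8, 10, 12, 13}.

{1, 2, 5, 6, 7, 8, 10, 12, 13}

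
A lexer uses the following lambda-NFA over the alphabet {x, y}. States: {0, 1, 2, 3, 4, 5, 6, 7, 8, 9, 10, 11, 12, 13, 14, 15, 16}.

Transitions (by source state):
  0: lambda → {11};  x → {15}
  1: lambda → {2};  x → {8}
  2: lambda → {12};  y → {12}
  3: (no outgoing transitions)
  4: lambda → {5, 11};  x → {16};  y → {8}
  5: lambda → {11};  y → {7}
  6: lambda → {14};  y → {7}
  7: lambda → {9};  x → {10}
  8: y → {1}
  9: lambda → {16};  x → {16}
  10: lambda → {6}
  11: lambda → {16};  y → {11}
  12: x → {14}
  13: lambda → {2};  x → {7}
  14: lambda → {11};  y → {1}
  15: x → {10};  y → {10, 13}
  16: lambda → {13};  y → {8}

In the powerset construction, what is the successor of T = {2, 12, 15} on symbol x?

{2, 6, 10, 11, 12, 13, 14, 16}

12 on x → {14}.
15 on x → {10}.
No x-transition from 2.
Union after reading x: {10, 14}.
Now take the lambda-closure:
From 10 via lambda: add 6.
From 14 via lambda: add 11.
From 11 via lambda: add 16.
From 16 via lambda: add 13.
From 13 via lambda: add 2.
From 2 via lambda: add 12.
No new states can be added; the closed set is {2, 6, 10, 11, 12, 13, 14, 16}.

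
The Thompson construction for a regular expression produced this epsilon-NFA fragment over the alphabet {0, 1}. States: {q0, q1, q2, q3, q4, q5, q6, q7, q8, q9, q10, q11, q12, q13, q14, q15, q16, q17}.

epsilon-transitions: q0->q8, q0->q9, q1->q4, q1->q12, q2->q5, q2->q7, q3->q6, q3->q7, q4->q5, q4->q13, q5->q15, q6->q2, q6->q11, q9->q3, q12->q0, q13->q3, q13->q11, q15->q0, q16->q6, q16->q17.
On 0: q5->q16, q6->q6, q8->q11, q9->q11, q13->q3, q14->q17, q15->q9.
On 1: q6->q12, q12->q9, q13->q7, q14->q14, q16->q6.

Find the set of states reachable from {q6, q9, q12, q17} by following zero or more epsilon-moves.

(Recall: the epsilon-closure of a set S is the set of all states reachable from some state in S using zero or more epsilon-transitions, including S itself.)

{q0, q2, q3, q5, q6, q7, q8, q9, q11, q12, q15, q17}

Start with {q6, q9, q12, q17}.
From q6 via epsilon: add q2, q11.
From q9 via epsilon: add q3.
From q12 via epsilon: add q0.
From q0 via epsilon: add q8.
From q2 via epsilon: add q5, q7.
From q5 via epsilon: add q15.
No new states can be added; the closed set is {q0, q2, q3, q5, q6, q7, q8, q9, q11, q12, q15, q17}.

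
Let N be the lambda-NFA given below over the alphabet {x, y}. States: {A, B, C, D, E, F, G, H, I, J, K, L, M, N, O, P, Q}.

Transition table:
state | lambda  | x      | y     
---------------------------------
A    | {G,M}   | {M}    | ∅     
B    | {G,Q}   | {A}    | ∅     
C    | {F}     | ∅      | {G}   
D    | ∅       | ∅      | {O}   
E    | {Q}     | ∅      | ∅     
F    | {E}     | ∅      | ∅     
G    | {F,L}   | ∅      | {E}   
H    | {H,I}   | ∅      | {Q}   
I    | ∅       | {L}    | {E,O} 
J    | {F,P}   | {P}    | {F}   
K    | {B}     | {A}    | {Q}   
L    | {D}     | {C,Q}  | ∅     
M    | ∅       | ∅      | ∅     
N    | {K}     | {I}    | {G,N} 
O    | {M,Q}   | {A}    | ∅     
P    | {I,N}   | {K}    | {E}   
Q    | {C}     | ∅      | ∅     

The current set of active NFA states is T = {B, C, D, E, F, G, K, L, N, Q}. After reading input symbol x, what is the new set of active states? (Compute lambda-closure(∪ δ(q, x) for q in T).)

B on x → {A}.
K on x → {A}.
L on x → {C, Q}.
N on x → {I}.
No x-transition from C, D, E, F, G, Q.
Union after reading x: {A, C, I, Q}.
Now take the lambda-closure:
From A via lambda: add G, M.
From C via lambda: add F.
From F via lambda: add E.
From G via lambda: add L.
From L via lambda: add D.
No new states can be added; the closed set is {A, C, D, E, F, G, I, L, M, Q}.

{A, C, D, E, F, G, I, L, M, Q}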